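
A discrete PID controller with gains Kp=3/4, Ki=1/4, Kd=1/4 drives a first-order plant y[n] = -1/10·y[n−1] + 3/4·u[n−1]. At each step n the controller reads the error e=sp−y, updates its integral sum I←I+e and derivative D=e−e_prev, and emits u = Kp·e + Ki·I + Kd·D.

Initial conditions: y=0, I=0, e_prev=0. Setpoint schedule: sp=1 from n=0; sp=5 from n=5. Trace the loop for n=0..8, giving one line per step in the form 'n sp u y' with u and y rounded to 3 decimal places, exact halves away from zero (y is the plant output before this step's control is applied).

(exact arithmetic carried between steps; '≈' marks a value shown rounded to 6 d.p. or computed from one; I and e_prev carry over from the previous line; the table rounds u and y to 3 d.p., halves away from zero)
n=0: y=0, sp=1, e=sp−y=1; I=1, D=e−e_prev=1; u=3/4·1+1/4·1+1/4·1=1.25; next y=-1/10·0+3/4·1.25=0.9375
n=1: y=0.9375, sp=1, e=sp−y=0.0625; I=1.0625, D=e−e_prev=-0.9375; u=3/4·0.0625+1/4·1.0625+1/4·(-0.9375)=0.078125; next y=-1/10·0.9375+3/4·0.078125≈-0.035156
n=2: y≈-0.035156, sp=1, e=sp−y≈1.035156; I≈2.097656, D=e−e_prev≈0.972656; u=3/4·1.035156+1/4·2.097656+1/4·0.972656≈1.543945; next y=-1/10·(-0.035156)+3/4·1.543945≈1.161475
n=3: y≈1.161475, sp=1, e=sp−y≈-0.161475; I≈1.936182, D=e−e_prev≈-1.196631; u=3/4·(-0.161475)+1/4·1.936182+1/4·(-1.196631)≈0.063782; next y=-1/10·1.161475+3/4·0.063782≈-0.068311
n=4: y≈-0.068311, sp=1, e=sp−y≈1.068311; I≈3.004493, D=e−e_prev≈1.229786; u=3/4·1.068311+1/4·3.004493+1/4·1.229786≈1.859803; next y=-1/10·(-0.068311)+3/4·1.859803≈1.401683
n=5: y≈1.401683, sp=5, e=sp−y≈3.598317; I≈6.602809, D=e−e_prev≈2.530005; u=3/4·3.598317+1/4·6.602809+1/4·2.530005≈4.981941; next y=-1/10·1.401683+3/4·4.981941≈3.596288
n=6: y≈3.596288, sp=5, e=sp−y≈1.403712; I≈8.006522, D=e−e_prev≈-2.194604; u=3/4·1.403712+1/4·8.006522+1/4·(-2.194604)≈2.505764; next y=-1/10·3.596288+3/4·2.505764≈1.519694
n=7: y≈1.519694, sp=5, e=sp−y≈3.480306; I≈11.486828, D=e−e_prev≈2.076594; u=3/4·3.480306+1/4·11.486828+1/4·2.076594≈6.001085; next y=-1/10·1.519694+3/4·6.001085≈4.348844
n=8: y≈4.348844, sp=5, e=sp−y≈0.651156; I≈12.137984, D=e−e_prev≈-2.829150; u=3/4·0.651156+1/4·12.137984+1/4·(-2.829150)≈2.815575; next y=-1/10·4.348844+3/4·2.815575≈1.676797

0 1 1.250 0.000
1 1 0.078 0.938
2 1 1.544 -0.035
3 1 0.064 1.161
4 1 1.860 -0.068
5 5 4.982 1.402
6 5 2.506 3.596
7 5 6.001 1.520
8 5 2.816 4.349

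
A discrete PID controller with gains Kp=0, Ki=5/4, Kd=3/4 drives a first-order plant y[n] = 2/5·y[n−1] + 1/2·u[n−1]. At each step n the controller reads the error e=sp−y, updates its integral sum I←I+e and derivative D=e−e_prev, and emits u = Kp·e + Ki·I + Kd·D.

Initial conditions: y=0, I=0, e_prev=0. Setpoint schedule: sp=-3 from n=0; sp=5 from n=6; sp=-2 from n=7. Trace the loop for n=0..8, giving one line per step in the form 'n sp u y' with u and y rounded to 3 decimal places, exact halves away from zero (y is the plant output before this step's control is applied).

(exact arithmetic carried between steps; '≈' marks a value shown rounded to 6 d.p. or computed from one; I and e_prev carry over from the previous line; the table rounds u and y to 3 d.p., halves away from zero)
n=0: y=0, sp=-3, e=sp−y=-3; I=-3, D=e−e_prev=-3; u=0·(-3)+5/4·(-3)+3/4·(-3)=-6; next y=2/5·0+1/2·(-6)=-3
n=1: y=-3, sp=-3, e=sp−y=0; I=-3, D=e−e_prev=3; u=0·0+5/4·(-3)+3/4·3=-1.5; next y=2/5·(-3)+1/2·(-1.5)=-1.95
n=2: y=-1.95, sp=-3, e=sp−y=-1.05; I=-4.05, D=e−e_prev=-1.05; u=0·(-1.05)+5/4·(-4.05)+3/4·(-1.05)=-5.85; next y=2/5·(-1.95)+1/2·(-5.85)=-3.705
n=3: y=-3.705, sp=-3, e=sp−y=0.705; I=-3.345, D=e−e_prev=1.755; u=0·0.705+5/4·(-3.345)+3/4·1.755=-2.865; next y=2/5·(-3.705)+1/2·(-2.865)=-2.9145
n=4: y=-2.9145, sp=-3, e=sp−y=-0.0855; I=-3.4305, D=e−e_prev=-0.7905; u=0·(-0.0855)+5/4·(-3.4305)+3/4·(-0.7905)=-4.881; next y=2/5·(-2.9145)+1/2·(-4.881)=-3.6063
n=5: y=-3.6063, sp=-3, e=sp−y=0.6063; I=-2.8242, D=e−e_prev=0.6918; u=0·0.6063+5/4·(-2.8242)+3/4·0.6918=-3.0114; next y=2/5·(-3.6063)+1/2·(-3.0114)=-2.94822
n=6: y=-2.94822, sp=5, e=sp−y=7.94822; I=5.12402, D=e−e_prev=7.34192; u=0·7.94822+5/4·5.12402+3/4·7.34192=11.911465; next y=2/5·(-2.94822)+1/2·11.911465≈4.776445
n=7: y≈4.776445, sp=-2, e=sp−y≈-6.776445; I≈-1.652425, D=e−e_prev≈-14.724665; u=0·(-6.776445)+5/4·(-1.652425)+3/4·(-14.724665)≈-13.109029; next y=2/5·4.776445+1/2·(-13.109029)≈-4.643937
n=8: y≈-4.643937, sp=-2, e=sp−y≈2.643937; I≈0.991512, D=e−e_prev≈9.420381; u=0·2.643937+5/4·0.991512+3/4·9.420381≈8.304676; next y=2/5·(-4.643937)+1/2·8.304676≈2.294763

0 -3 -6.000 0.000
1 -3 -1.500 -3.000
2 -3 -5.850 -1.950
3 -3 -2.865 -3.705
4 -3 -4.881 -2.915
5 -3 -3.011 -3.606
6 5 11.911 -2.948
7 -2 -13.109 4.776
8 -2 8.305 -4.644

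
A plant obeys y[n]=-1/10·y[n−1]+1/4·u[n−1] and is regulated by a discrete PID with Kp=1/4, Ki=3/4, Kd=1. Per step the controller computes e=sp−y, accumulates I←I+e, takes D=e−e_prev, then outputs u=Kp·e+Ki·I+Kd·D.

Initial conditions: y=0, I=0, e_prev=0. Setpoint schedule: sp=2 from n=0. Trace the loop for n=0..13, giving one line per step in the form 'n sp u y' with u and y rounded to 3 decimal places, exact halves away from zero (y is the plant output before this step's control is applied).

(exact arithmetic carried between steps; '≈' marks a value shown rounded to 6 d.p. or computed from one; I and e_prev carry over from the previous line; the table rounds u and y to 3 d.p., halves away from zero)
n=0: y=0, sp=2, e=sp−y=2; I=2, D=e−e_prev=2; u=1/4·2+3/4·2+1·2=4; next y=-1/10·0+1/4·4=1
n=1: y=1, sp=2, e=sp−y=1; I=3, D=e−e_prev=-1; u=1/4·1+3/4·3+1·(-1)=1.5; next y=-1/10·1+1/4·1.5=0.275
n=2: y=0.275, sp=2, e=sp−y=1.725; I=4.725, D=e−e_prev=0.725; u=1/4·1.725+3/4·4.725+1·0.725=4.7; next y=-1/10·0.275+1/4·4.7=1.1475
n=3: y=1.1475, sp=2, e=sp−y=0.8525; I=5.5775, D=e−e_prev=-0.8725; u=1/4·0.8525+3/4·5.5775+1·(-0.8725)=3.52375; next y=-1/10·1.1475+1/4·3.52375≈0.766188
n=4: y≈0.766188, sp=2, e=sp−y≈1.233813; I≈6.811313, D=e−e_prev≈0.381313; u=1/4·1.233813+3/4·6.811313+1·0.381313≈5.79825; next y=-1/10·0.766188+1/4·5.79825≈1.372944
n=5: y≈1.372944, sp=2, e=sp−y≈0.627056; I≈7.438369, D=e−e_prev≈-0.606756; u=1/4·0.627056+3/4·7.438369+1·(-0.606756)≈5.128784; next y=-1/10·1.372944+1/4·5.128784≈1.144902
n=6: y≈1.144902, sp=2, e=sp−y≈0.855098; I≈8.293467, D=e−e_prev≈0.228042; u=1/4·0.855098+3/4·8.293467+1·0.228042≈6.661917; next y=-1/10·1.144902+1/4·6.661917≈1.550989
n=7: y≈1.550989, sp=2, e=sp−y≈0.449011; I≈8.742478, D=e−e_prev≈-0.406087; u=1/4·0.449011+3/4·8.742478+1·(-0.406087)≈6.263024; next y=-1/10·1.550989+1/4·6.263024≈1.410657
n=8: y≈1.410657, sp=2, e=sp−y≈0.589343; I≈9.331821, D=e−e_prev≈0.140332; u=1/4·0.589343+3/4·9.331821+1·0.140332≈7.286533; next y=-1/10·1.410657+1/4·7.286533≈1.680568
n=9: y≈1.680568, sp=2, e=sp−y≈0.319432; I≈9.651253, D=e−e_prev≈-0.269911; u=1/4·0.319432+3/4·9.651253+1·(-0.269911)≈7.048387; next y=-1/10·1.680568+1/4·7.048387≈1.594040
n=10: y≈1.594040, sp=2, e=sp−y≈0.405960; I≈10.057213, D=e−e_prev≈0.086528; u=1/4·0.405960+3/4·10.057213+1·0.086528≈7.730927; next y=-1/10·1.594040+1/4·7.730927≈1.773328
n=11: y≈1.773328, sp=2, e=sp−y≈0.226672; I≈10.283885, D=e−e_prev≈-0.179288; u=1/4·0.226672+3/4·10.283885+1·(-0.179288)≈7.590294; next y=-1/10·1.773328+1/4·7.590294≈1.720241
n=12: y≈1.720241, sp=2, e=sp−y≈0.279759; I≈10.563645, D=e−e_prev≈0.053087; u=1/4·0.279759+3/4·10.563645+1·0.053087≈8.045760; next y=-1/10·1.720241+1/4·8.045760≈1.839416
n=13: y≈1.839416, sp=2, e=sp−y≈0.160584; I≈10.724229, D=e−e_prev≈-0.119175; u=1/4·0.160584+3/4·10.724229+1·(-0.119175)≈7.964142; next y=-1/10·1.839416+1/4·7.964142≈1.807094

0 2 4.000 0.000
1 2 1.500 1.000
2 2 4.700 0.275
3 2 3.524 1.148
4 2 5.798 0.766
5 2 5.129 1.373
6 2 6.662 1.145
7 2 6.263 1.551
8 2 7.287 1.411
9 2 7.048 1.681
10 2 7.731 1.594
11 2 7.590 1.773
12 2 8.046 1.720
13 2 7.964 1.839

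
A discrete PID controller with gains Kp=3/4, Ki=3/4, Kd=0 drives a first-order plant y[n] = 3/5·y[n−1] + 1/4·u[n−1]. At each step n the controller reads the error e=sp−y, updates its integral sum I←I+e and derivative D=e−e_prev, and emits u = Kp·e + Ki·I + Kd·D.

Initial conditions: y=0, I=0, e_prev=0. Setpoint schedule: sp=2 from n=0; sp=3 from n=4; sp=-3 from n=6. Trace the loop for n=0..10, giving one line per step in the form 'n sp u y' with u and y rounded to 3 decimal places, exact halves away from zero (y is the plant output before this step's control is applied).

0 2 3.000 0.000
1 2 3.375 0.750
2 2 3.497 1.294
3 2 3.491 1.650
4 3 4.935 1.863
5 3 5.055 2.352
6 -3 -3.944 2.675
7 -3 -5.116 0.619
8 -3 -5.540 -0.908
9 -3 -5.577 -1.930
10 -3 -5.446 -2.552

(exact arithmetic carried between steps; '≈' marks a value shown rounded to 6 d.p. or computed from one; I and e_prev carry over from the previous line; the table rounds u and y to 3 d.p., halves away from zero)
n=0: y=0, sp=2, e=sp−y=2; I=2, D=e−e_prev=2; u=3/4·2+3/4·2+0·2=3; next y=3/5·0+1/4·3=0.75
n=1: y=0.75, sp=2, e=sp−y=1.25; I=3.25, D=e−e_prev=-0.75; u=3/4·1.25+3/4·3.25+0·(-0.75)=3.375; next y=3/5·0.75+1/4·3.375=1.29375
n=2: y=1.29375, sp=2, e=sp−y=0.70625; I=3.95625, D=e−e_prev=-0.54375; u=3/4·0.70625+3/4·3.95625+0·(-0.54375)=3.496875; next y=3/5·1.29375+1/4·3.496875≈1.650469
n=3: y≈1.650469, sp=2, e=sp−y≈0.349531; I≈4.305781, D=e−e_prev≈-0.356719; u=3/4·0.349531+3/4·4.305781+0·(-0.356719)≈3.491484; next y=3/5·1.650469+1/4·3.491484≈1.863152
n=4: y≈1.863152, sp=3, e=sp−y≈1.136848; I≈5.442629, D=e−e_prev≈0.787316; u=3/4·1.136848+3/4·5.442629+0·0.787316≈4.934607; next y=3/5·1.863152+1/4·4.934607≈2.351543
n=5: y≈2.351543, sp=3, e=sp−y≈0.648457; I≈6.091086, D=e−e_prev≈-0.488391; u=3/4·0.648457+3/4·6.091086+0·(-0.488391)≈5.054657; next y=3/5·2.351543+1/4·5.054657≈2.674590
n=6: y≈2.674590, sp=-3, e=sp−y≈-5.674590; I≈0.416495, D=e−e_prev≈-6.323047; u=3/4·(-5.674590)+3/4·0.416495+0·(-6.323047)≈-3.943571; next y=3/5·2.674590+1/4·(-3.943571)≈0.618861
n=7: y≈0.618861, sp=-3, e=sp−y≈-3.618861; I≈-3.202366, D=e−e_prev≈2.055729; u=3/4·(-3.618861)+3/4·(-3.202366)+0·2.055729≈-5.115920; next y=3/5·0.618861+1/4·(-5.115920)≈-0.907663
n=8: y≈-0.907663, sp=-3, e=sp−y≈-2.092337; I≈-5.294703, D=e−e_prev≈1.526525; u=3/4·(-2.092337)+3/4·(-5.294703)+0·1.526525≈-5.540279; next y=3/5·(-0.907663)+1/4·(-5.540279)≈-1.929668
n=9: y≈-1.929668, sp=-3, e=sp−y≈-1.070332; I≈-6.365035, D=e−e_prev≈1.022005; u=3/4·(-1.070332)+3/4·(-6.365035)+0·1.022005≈-5.576525; next y=3/5·(-1.929668)+1/4·(-5.576525)≈-2.551932
n=10: y≈-2.551932, sp=-3, e=sp−y≈-0.448068; I≈-6.813103, D=e−e_prev≈0.622264; u=3/4·(-0.448068)+3/4·(-6.813103)+0·0.622264≈-5.445878; next y=3/5·(-2.551932)+1/4·(-5.445878)≈-2.892629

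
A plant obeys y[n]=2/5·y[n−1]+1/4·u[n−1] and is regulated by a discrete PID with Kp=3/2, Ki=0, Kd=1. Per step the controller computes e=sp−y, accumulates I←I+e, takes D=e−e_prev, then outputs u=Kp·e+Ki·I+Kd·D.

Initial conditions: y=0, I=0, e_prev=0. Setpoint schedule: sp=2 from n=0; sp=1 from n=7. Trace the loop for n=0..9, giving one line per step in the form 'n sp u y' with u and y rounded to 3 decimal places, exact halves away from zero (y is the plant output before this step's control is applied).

0 2 5.000 0.000
1 2 -0.125 1.250
2 2 3.078 0.469
3 2 1.076 0.957
4 2 2.327 0.652
5 2 1.545 0.843
6 2 2.034 0.723
7 1 -0.771 0.798
8 1 1.982 0.126
9 1 0.261 0.546

(exact arithmetic carried between steps; '≈' marks a value shown rounded to 6 d.p. or computed from one; I and e_prev carry over from the previous line; the table rounds u and y to 3 d.p., halves away from zero)
n=0: y=0, sp=2, e=sp−y=2; I=2, D=e−e_prev=2; u=3/2·2+0·2+1·2=5; next y=2/5·0+1/4·5=1.25
n=1: y=1.25, sp=2, e=sp−y=0.75; I=2.75, D=e−e_prev=-1.25; u=3/2·0.75+0·2.75+1·(-1.25)=-0.125; next y=2/5·1.25+1/4·(-0.125)=0.46875
n=2: y=0.46875, sp=2, e=sp−y=1.53125; I=4.28125, D=e−e_prev=0.78125; u=3/2·1.53125+0·4.28125+1·0.78125=3.078125; next y=2/5·0.46875+1/4·3.078125≈0.957031
n=3: y≈0.957031, sp=2, e=sp−y≈1.042969; I≈5.324219, D=e−e_prev≈-0.488281; u=3/2·1.042969+0·5.324219+1·(-0.488281)≈1.076172; next y=2/5·0.957031+1/4·1.076172≈0.651855
n=4: y≈0.651855, sp=2, e=sp−y≈1.348145; I≈6.672363, D=e−e_prev≈0.305176; u=3/2·1.348145+0·6.672363+1·0.305176≈2.327393; next y=2/5·0.651855+1/4·2.327393≈0.842590
n=5: y≈0.842590, sp=2, e=sp−y≈1.157410; I≈7.829773, D=e−e_prev≈-0.190735; u=3/2·1.157410+0·7.829773+1·(-0.190735)≈1.545380; next y=2/5·0.842590+1/4·1.545380≈0.723381
n=6: y≈0.723381, sp=2, e=sp−y≈1.276619; I≈9.106392, D=e−e_prev≈0.119209; u=3/2·1.276619+0·9.106392+1·0.119209≈2.034138; next y=2/5·0.723381+1/4·2.034138≈0.797887
n=7: y≈0.797887, sp=1, e=sp−y≈0.202113; I≈9.308505, D=e−e_prev≈-1.074506; u=3/2·0.202113+0·9.308505+1·(-1.074506)≈-0.771336; next y=2/5·0.797887+1/4·(-0.771336)≈0.126321
n=8: y≈0.126321, sp=1, e=sp−y≈0.873679; I≈10.182184, D=e−e_prev≈0.671566; u=3/2·0.873679+0·10.182184+1·0.671566≈1.982085; next y=2/5·0.126321+1/4·1.982085≈0.546050
n=9: y≈0.546050, sp=1, e=sp−y≈0.453950; I≈10.636135, D=e−e_prev≈-0.419729; u=3/2·0.453950+0·10.636135+1·(-0.419729)≈0.261197; next y=2/5·0.546050+1/4·0.261197≈0.283719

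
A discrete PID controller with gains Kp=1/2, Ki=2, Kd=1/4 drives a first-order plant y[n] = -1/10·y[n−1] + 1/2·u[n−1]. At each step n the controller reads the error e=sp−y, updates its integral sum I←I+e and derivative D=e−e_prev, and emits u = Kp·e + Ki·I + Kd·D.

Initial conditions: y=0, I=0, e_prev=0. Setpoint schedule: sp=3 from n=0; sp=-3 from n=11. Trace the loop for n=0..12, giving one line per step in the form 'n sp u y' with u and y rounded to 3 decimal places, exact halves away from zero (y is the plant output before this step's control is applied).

(exact arithmetic carried between steps; '≈' marks a value shown rounded to 6 d.p. or computed from one; I and e_prev carry over from the previous line; the table rounds u and y to 3 d.p., halves away from zero)
n=0: y=0, sp=3, e=sp−y=3; I=3, D=e−e_prev=3; u=1/2·3+2·3+1/4·3=8.25; next y=-1/10·0+1/2·8.25=4.125
n=1: y=4.125, sp=3, e=sp−y=-1.125; I=1.875, D=e−e_prev=-4.125; u=1/2·(-1.125)+2·1.875+1/4·(-4.125)=2.15625; next y=-1/10·4.125+1/2·2.15625=0.665625
n=2: y=0.665625, sp=3, e=sp−y=2.334375; I=4.209375, D=e−e_prev=3.459375; u=1/2·2.334375+2·4.209375+1/4·3.459375≈10.450781; next y=-1/10·0.665625+1/2·10.450781≈5.158828
n=3: y≈5.158828, sp=3, e=sp−y≈-2.158828; I≈2.050547, D=e−e_prev≈-4.493203; u=1/2·(-2.158828)+2·2.050547+1/4·(-4.493203)≈1.898379; next y=-1/10·5.158828+1/2·1.898379≈0.433307
n=4: y≈0.433307, sp=3, e=sp−y≈2.566693; I≈4.617240, D=e−e_prev≈4.725521; u=1/2·2.566693+2·4.617240+1/4·4.725521≈11.699208; next y=-1/10·0.433307+1/2·11.699208≈5.806273
n=5: y≈5.806273, sp=3, e=sp−y≈-2.806273; I≈1.810967, D=e−e_prev≈-5.372966; u=1/2·(-2.806273)+2·1.810967+1/4·(-5.372966)≈0.875556; next y=-1/10·5.806273+1/2·0.875556≈-0.142849
n=6: y≈-0.142849, sp=3, e=sp−y≈3.142849; I≈4.953816, D=e−e_prev≈5.949122; u=1/2·3.142849+2·4.953816+1/4·5.949122≈12.966338; next y=-1/10·(-0.142849)+1/2·12.966338≈6.497454
n=7: y≈6.497454, sp=3, e=sp−y≈-3.497454; I≈1.456362, D=e−e_prev≈-6.640303; u=1/2·(-3.497454)+2·1.456362+1/4·(-6.640303)≈-0.496078; next y=-1/10·6.497454+1/2·(-0.496078)≈-0.897784
n=8: y≈-0.897784, sp=3, e=sp−y≈3.897784; I≈5.354147, D=e−e_prev≈7.395238; u=1/2·3.897784+2·5.354147+1/4·7.395238≈14.505995; next y=-1/10·(-0.897784)+1/2·14.505995≈7.342776
n=9: y≈7.342776, sp=3, e=sp−y≈-4.342776; I≈1.011371, D=e−e_prev≈-8.240560; u=1/2·(-4.342776)+2·1.011371+1/4·(-8.240560)≈-2.208787; next y=-1/10·7.342776+1/2·(-2.208787)≈-1.838671
n=10: y≈-1.838671, sp=3, e=sp−y≈4.838671; I≈5.850042, D=e−e_prev≈9.181447; u=1/2·4.838671+2·5.850042+1/4·9.181447≈16.414781; next y=-1/10·(-1.838671)+1/2·16.414781≈8.391257
n=11: y≈8.391257, sp=-3, e=sp−y≈-11.391257; I≈-5.541216, D=e−e_prev≈-16.229928; u=1/2·(-11.391257)+2·(-5.541216)+1/4·(-16.229928)≈-20.835542; next y=-1/10·8.391257+1/2·(-20.835542)≈-11.256897
n=12: y≈-11.256897, sp=-3, e=sp−y≈8.256897; I≈2.715681, D=e−e_prev≈19.648154; u=1/2·8.256897+2·2.715681+1/4·19.648154≈14.471849; next y=-1/10·(-11.256897)+1/2·14.471849≈8.361614

0 3 8.250 0.000
1 3 2.156 4.125
2 3 10.451 0.666
3 3 1.898 5.159
4 3 11.699 0.433
5 3 0.876 5.806
6 3 12.966 -0.143
7 3 -0.496 6.497
8 3 14.506 -0.898
9 3 -2.209 7.343
10 3 16.415 -1.839
11 -3 -20.836 8.391
12 -3 14.472 -11.257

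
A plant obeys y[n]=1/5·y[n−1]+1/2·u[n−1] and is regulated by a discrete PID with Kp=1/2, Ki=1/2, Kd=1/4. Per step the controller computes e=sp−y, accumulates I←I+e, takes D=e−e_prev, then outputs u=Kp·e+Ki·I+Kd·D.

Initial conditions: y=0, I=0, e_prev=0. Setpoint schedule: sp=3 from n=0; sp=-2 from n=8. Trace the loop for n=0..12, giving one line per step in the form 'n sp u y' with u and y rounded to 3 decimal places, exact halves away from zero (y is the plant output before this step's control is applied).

(exact arithmetic carried between steps; '≈' marks a value shown rounded to 6 d.p. or computed from one; I and e_prev carry over from the previous line; the table rounds u and y to 3 d.p., halves away from zero)
n=0: y=0, sp=3, e=sp−y=3; I=3, D=e−e_prev=3; u=1/2·3+1/2·3+1/4·3=3.75; next y=1/5·0+1/2·3.75=1.875
n=1: y=1.875, sp=3, e=sp−y=1.125; I=4.125, D=e−e_prev=-1.875; u=1/2·1.125+1/2·4.125+1/4·(-1.875)=2.15625; next y=1/5·1.875+1/2·2.15625=1.453125
n=2: y=1.453125, sp=3, e=sp−y=1.546875; I=5.671875, D=e−e_prev=0.421875; u=1/2·1.546875+1/2·5.671875+1/4·0.421875≈3.714844; next y=1/5·1.453125+1/2·3.714844≈2.148047
n=3: y≈2.148047, sp=3, e=sp−y≈0.851953; I≈6.523828, D=e−e_prev≈-0.694922; u=1/2·0.851953+1/2·6.523828+1/4·(-0.694922)≈3.514160; next y=1/5·2.148047+1/2·3.514160≈2.186689
n=4: y≈2.186689, sp=3, e=sp−y≈0.813311; I≈7.337139, D=e−e_prev≈-0.038643; u=1/2·0.813311+1/2·7.337139+1/4·(-0.038643)≈4.065564; next y=1/5·2.186689+1/2·4.065564≈2.470120
n=5: y≈2.470120, sp=3, e=sp−y≈0.529880; I≈7.867019, D=e−e_prev≈-0.283430; u=1/2·0.529880+1/2·7.867019+1/4·(-0.283430)≈4.127592; next y=1/5·2.470120+1/2·4.127592≈2.557820
n=6: y≈2.557820, sp=3, e=sp−y≈0.442180; I≈8.309199, D=e−e_prev≈-0.087700; u=1/2·0.442180+1/2·8.309199+1/4·(-0.087700)≈4.353764; next y=1/5·2.557820+1/2·4.353764≈2.688446
n=7: y≈2.688446, sp=3, e=sp−y≈0.311554; I≈8.620753, D=e−e_prev≈-0.130626; u=1/2·0.311554+1/2·8.620753+1/4·(-0.130626)≈4.433497; next y=1/5·2.688446+1/2·4.433497≈2.754438
n=8: y≈2.754438, sp=-2, e=sp−y≈-4.754438; I≈3.866315, D=e−e_prev≈-5.065991; u=1/2·(-4.754438)+1/2·3.866315+1/4·(-5.065991)≈-1.710559; next y=1/5·2.754438+1/2·(-1.710559)≈-0.304392
n=9: y≈-0.304392, sp=-2, e=sp−y≈-1.695608; I≈2.170707, D=e−e_prev≈3.058830; u=1/2·(-1.695608)+1/2·2.170707+1/4·3.058830≈1.002257; next y=1/5·(-0.304392)+1/2·1.002257≈0.440250
n=10: y≈0.440250, sp=-2, e=sp−y≈-2.440250; I≈-0.269543, D=e−e_prev≈-0.744642; u=1/2·(-2.440250)+1/2·(-0.269543)+1/4·(-0.744642)≈-1.541057; next y=1/5·0.440250+1/2·(-1.541057)≈-0.682479
n=11: y≈-0.682479, sp=-2, e=sp−y≈-1.317521; I≈-1.587064, D=e−e_prev≈1.122729; u=1/2·(-1.317521)+1/2·(-1.587064)+1/4·1.122729≈-1.171611; next y=1/5·(-0.682479)+1/2·(-1.171611)≈-0.722301
n=12: y≈-0.722301, sp=-2, e=sp−y≈-1.277699; I≈-2.864763, D=e−e_prev≈0.039823; u=1/2·(-1.277699)+1/2·(-2.864763)+1/4·0.039823≈-2.061275; next y=1/5·(-0.722301)+1/2·(-2.061275)≈-1.175098

0 3 3.750 0.000
1 3 2.156 1.875
2 3 3.715 1.453
3 3 3.514 2.148
4 3 4.066 2.187
5 3 4.128 2.470
6 3 4.354 2.558
7 3 4.433 2.688
8 -2 -1.711 2.754
9 -2 1.002 -0.304
10 -2 -1.541 0.440
11 -2 -1.172 -0.682
12 -2 -2.061 -0.722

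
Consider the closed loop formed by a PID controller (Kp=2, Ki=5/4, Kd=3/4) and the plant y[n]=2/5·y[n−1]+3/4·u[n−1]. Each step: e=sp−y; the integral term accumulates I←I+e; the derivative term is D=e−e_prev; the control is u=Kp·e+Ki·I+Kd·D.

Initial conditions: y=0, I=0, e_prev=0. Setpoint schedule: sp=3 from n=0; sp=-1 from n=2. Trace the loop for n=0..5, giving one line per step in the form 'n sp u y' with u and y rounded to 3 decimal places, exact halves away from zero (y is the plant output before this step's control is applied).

0 3 12.000 0.000
1 3 -22.500 9.000
2 -1 49.850 -13.275
3 -1 -129.923 32.078
4 -1 329.499 -84.611
5 -1 -845.066 213.280

(exact arithmetic carried between steps; '≈' marks a value shown rounded to 6 d.p. or computed from one; I and e_prev carry over from the previous line; the table rounds u and y to 3 d.p., halves away from zero)
n=0: y=0, sp=3, e=sp−y=3; I=3, D=e−e_prev=3; u=2·3+5/4·3+3/4·3=12; next y=2/5·0+3/4·12=9
n=1: y=9, sp=3, e=sp−y=-6; I=-3, D=e−e_prev=-9; u=2·(-6)+5/4·(-3)+3/4·(-9)=-22.5; next y=2/5·9+3/4·(-22.5)=-13.275
n=2: y=-13.275, sp=-1, e=sp−y=12.275; I=9.275, D=e−e_prev=18.275; u=2·12.275+5/4·9.275+3/4·18.275=49.85; next y=2/5·(-13.275)+3/4·49.85=32.0775
n=3: y=32.0775, sp=-1, e=sp−y=-33.0775; I=-23.8025, D=e−e_prev=-45.3525; u=2·(-33.0775)+5/4·(-23.8025)+3/4·(-45.3525)=-129.9225; next y=2/5·32.0775+3/4·(-129.9225)=-84.610875
n=4: y=-84.610875, sp=-1, e=sp−y=83.610875; I=59.808375, D=e−e_prev=116.688375; u=2·83.610875+5/4·59.808375+3/4·116.688375=329.4985; next y=2/5·(-84.610875)+3/4·329.4985=213.279525
n=5: y=213.279525, sp=-1, e=sp−y=-214.279525; I=-154.47115, D=e−e_prev=-297.8904; u=2·(-214.279525)+5/4·(-154.47115)+3/4·(-297.8904)≈-845.065788; next y=2/5·213.279525+3/4·(-845.065788)≈-548.487531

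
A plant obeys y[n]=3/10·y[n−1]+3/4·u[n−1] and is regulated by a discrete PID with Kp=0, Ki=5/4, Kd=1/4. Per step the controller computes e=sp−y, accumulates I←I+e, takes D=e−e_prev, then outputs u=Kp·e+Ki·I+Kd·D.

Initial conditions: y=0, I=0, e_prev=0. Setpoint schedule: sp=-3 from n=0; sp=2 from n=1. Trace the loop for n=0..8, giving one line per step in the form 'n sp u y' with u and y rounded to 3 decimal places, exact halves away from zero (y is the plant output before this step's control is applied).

0 -3 -4.500 0.000
1 2 5.063 -3.375
2 2 0.448 2.784
3 2 3.427 1.172
4 2 1.434 2.922
5 2 2.174 1.952
6 2 1.595 2.216
7 2 1.923 1.861
8 2 1.799 2.001

(exact arithmetic carried between steps; '≈' marks a value shown rounded to 6 d.p. or computed from one; I and e_prev carry over from the previous line; the table rounds u and y to 3 d.p., halves away from zero)
n=0: y=0, sp=-3, e=sp−y=-3; I=-3, D=e−e_prev=-3; u=0·(-3)+5/4·(-3)+1/4·(-3)=-4.5; next y=3/10·0+3/4·(-4.5)=-3.375
n=1: y=-3.375, sp=2, e=sp−y=5.375; I=2.375, D=e−e_prev=8.375; u=0·5.375+5/4·2.375+1/4·8.375=5.0625; next y=3/10·(-3.375)+3/4·5.0625=2.784375
n=2: y=2.784375, sp=2, e=sp−y=-0.784375; I=1.590625, D=e−e_prev=-6.159375; u=0·(-0.784375)+5/4·1.590625+1/4·(-6.159375)≈0.448438; next y=3/10·2.784375+3/4·0.448438≈1.171641
n=3: y≈1.171641, sp=2, e=sp−y≈0.828359; I≈2.418984, D=e−e_prev≈1.612734; u=0·0.828359+5/4·2.418984+1/4·1.612734≈3.426914; next y=3/10·1.171641+3/4·3.426914≈2.921678
n=4: y≈2.921678, sp=2, e=sp−y≈-0.921678; I≈1.497307, D=e−e_prev≈-1.750037; u=0·(-0.921678)+5/4·1.497307+1/4·(-1.750037)≈1.434124; next y=3/10·2.921678+3/4·1.434124≈1.952096
n=5: y≈1.952096, sp=2, e=sp−y≈0.047904; I≈1.545210, D=e−e_prev≈0.969581; u=0·0.047904+5/4·1.545210+1/4·0.969581≈2.173908; next y=3/10·1.952096+3/4·2.173908≈2.216060
n=6: y≈2.216060, sp=2, e=sp−y≈-0.216060; I≈1.329150, D=e−e_prev≈-0.263964; u=0·(-0.216060)+5/4·1.329150+1/4·(-0.263964)≈1.595447; next y=3/10·2.216060+3/4·1.595447≈1.861403
n=7: y≈1.861403, sp=2, e=sp−y≈0.138597; I≈1.467747, D=e−e_prev≈0.354657; u=0·0.138597+5/4·1.467747+1/4·0.354657≈1.923348; next y=3/10·1.861403+3/4·1.923348≈2.000932
n=8: y≈2.000932, sp=2, e=sp−y≈-0.000932; I≈1.466815, D=e−e_prev≈-0.139529; u=0·(-0.000932)+5/4·1.466815+1/4·(-0.139529)≈1.798637; next y=3/10·2.000932+3/4·1.798637≈1.949257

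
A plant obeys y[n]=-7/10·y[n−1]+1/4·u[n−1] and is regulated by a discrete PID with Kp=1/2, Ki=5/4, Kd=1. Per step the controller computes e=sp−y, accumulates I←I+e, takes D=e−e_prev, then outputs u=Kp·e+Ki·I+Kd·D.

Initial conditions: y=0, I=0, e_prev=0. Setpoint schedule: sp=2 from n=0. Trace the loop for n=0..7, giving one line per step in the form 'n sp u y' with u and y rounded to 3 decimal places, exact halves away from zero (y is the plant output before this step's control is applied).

0 2 5.500 0.000
1 2 2.219 1.375
2 2 9.278 -0.408
3 2 2.220 2.605
4 2 15.128 -1.269
5 2 -0.990 4.670
6 2 24.124 -3.517
7 2 -10.192 8.493

(exact arithmetic carried between steps; '≈' marks a value shown rounded to 6 d.p. or computed from one; I and e_prev carry over from the previous line; the table rounds u and y to 3 d.p., halves away from zero)
n=0: y=0, sp=2, e=sp−y=2; I=2, D=e−e_prev=2; u=1/2·2+5/4·2+1·2=5.5; next y=-7/10·0+1/4·5.5=1.375
n=1: y=1.375, sp=2, e=sp−y=0.625; I=2.625, D=e−e_prev=-1.375; u=1/2·0.625+5/4·2.625+1·(-1.375)=2.21875; next y=-7/10·1.375+1/4·2.21875≈-0.407813
n=2: y≈-0.407813, sp=2, e=sp−y≈2.407813; I≈5.032813, D=e−e_prev≈1.782813; u=1/2·2.407813+5/4·5.032813+1·1.782813≈9.277734; next y=-7/10·(-0.407813)+1/4·9.277734≈2.604902
n=3: y≈2.604902, sp=2, e=sp−y≈-0.604902; I≈4.427910, D=e−e_prev≈-3.012715; u=1/2·(-0.604902)+5/4·4.427910+1·(-3.012715)≈2.219722; next y=-7/10·2.604902+1/4·2.219722≈-1.268501
n=4: y≈-1.268501, sp=2, e=sp−y≈3.268501; I≈7.696411, D=e−e_prev≈3.873404; u=1/2·3.268501+5/4·7.696411+1·3.873404≈15.128168; next y=-7/10·(-1.268501)+1/4·15.128168≈4.669993
n=5: y≈4.669993, sp=2, e=sp−y≈-2.669993; I≈5.026418, D=e−e_prev≈-5.938494; u=1/2·(-2.669993)+5/4·5.026418+1·(-5.938494)≈-0.990468; next y=-7/10·4.669993+1/4·(-0.990468)≈-3.516612
n=6: y≈-3.516612, sp=2, e=sp−y≈5.516612; I≈10.543030, D=e−e_prev≈8.186605; u=1/2·5.516612+5/4·10.543030+1·8.186605≈24.123699; next y=-7/10·(-3.516612)+1/4·24.123699≈8.492553
n=7: y≈8.492553, sp=2, e=sp−y≈-6.492553; I≈4.050477, D=e−e_prev≈-12.009165; u=1/2·(-6.492553)+5/4·4.050477+1·(-12.009165)≈-10.192345; next y=-7/10·8.492553+1/4·(-10.192345)≈-8.492873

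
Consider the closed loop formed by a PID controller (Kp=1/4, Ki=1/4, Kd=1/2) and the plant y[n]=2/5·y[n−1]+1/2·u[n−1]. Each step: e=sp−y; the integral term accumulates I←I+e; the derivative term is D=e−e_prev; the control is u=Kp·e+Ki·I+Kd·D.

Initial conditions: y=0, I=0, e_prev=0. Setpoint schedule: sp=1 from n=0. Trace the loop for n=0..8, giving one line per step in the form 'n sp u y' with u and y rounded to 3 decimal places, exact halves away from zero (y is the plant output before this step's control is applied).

0 1 1.000 0.000
1 1 0.250 0.500
2 1 0.800 0.325
3 1 0.676 0.530
4 1 0.876 0.550
5 1 0.891 0.658
6 1 0.980 0.709
7 1 1.013 0.773
8 1 1.060 0.816

(exact arithmetic carried between steps; '≈' marks a value shown rounded to 6 d.p. or computed from one; I and e_prev carry over from the previous line; the table rounds u and y to 3 d.p., halves away from zero)
n=0: y=0, sp=1, e=sp−y=1; I=1, D=e−e_prev=1; u=1/4·1+1/4·1+1/2·1=1; next y=2/5·0+1/2·1=0.5
n=1: y=0.5, sp=1, e=sp−y=0.5; I=1.5, D=e−e_prev=-0.5; u=1/4·0.5+1/4·1.5+1/2·(-0.5)=0.25; next y=2/5·0.5+1/2·0.25=0.325
n=2: y=0.325, sp=1, e=sp−y=0.675; I=2.175, D=e−e_prev=0.175; u=1/4·0.675+1/4·2.175+1/2·0.175=0.8; next y=2/5·0.325+1/2·0.8=0.53
n=3: y=0.53, sp=1, e=sp−y=0.47; I=2.645, D=e−e_prev=-0.205; u=1/4·0.47+1/4·2.645+1/2·(-0.205)=0.67625; next y=2/5·0.53+1/2·0.67625=0.550125
n=4: y=0.550125, sp=1, e=sp−y=0.449875; I=3.094875, D=e−e_prev=-0.020125; u=1/4·0.449875+1/4·3.094875+1/2·(-0.020125)=0.876125; next y=2/5·0.550125+1/2·0.876125≈0.658113
n=5: y≈0.658113, sp=1, e=sp−y≈0.341888; I≈3.436763, D=e−e_prev≈-0.107988; u=1/4·0.341888+1/4·3.436763+1/2·(-0.107988)≈0.890669; next y=2/5·0.658113+1/2·0.890669≈0.708579
n=6: y≈0.708579, sp=1, e=sp−y≈0.291421; I≈3.728183, D=e−e_prev≈-0.050467; u=1/4·0.291421+1/4·3.728183+1/2·(-0.050467)≈0.979668; next y=2/5·0.708579+1/2·0.979668≈0.773266
n=7: y≈0.773266, sp=1, e=sp−y≈0.226735; I≈3.954918, D=e−e_prev≈-0.064686; u=1/4·0.226735+1/4·3.954918+1/2·(-0.064686)≈1.013070; next y=2/5·0.773266+1/2·1.013070≈0.815841
n=8: y≈0.815841, sp=1, e=sp−y≈0.184159; I≈4.139076, D=e−e_prev≈-0.042576; u=1/4·0.184159+1/4·4.139076+1/2·(-0.042576)≈1.059521; next y=2/5·0.815841+1/2·1.059521≈0.856097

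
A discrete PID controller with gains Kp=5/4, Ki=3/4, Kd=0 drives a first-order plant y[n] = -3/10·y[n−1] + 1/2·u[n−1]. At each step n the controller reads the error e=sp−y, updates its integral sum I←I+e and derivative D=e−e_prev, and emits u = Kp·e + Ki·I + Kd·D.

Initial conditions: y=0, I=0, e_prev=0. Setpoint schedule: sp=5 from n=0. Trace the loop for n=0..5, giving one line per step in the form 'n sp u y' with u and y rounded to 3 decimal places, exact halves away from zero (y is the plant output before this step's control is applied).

(exact arithmetic carried between steps; '≈' marks a value shown rounded to 6 d.p. or computed from one; I and e_prev carry over from the previous line; the table rounds u and y to 3 d.p., halves away from zero)
n=0: y=0, sp=5, e=sp−y=5; I=5, D=e−e_prev=5; u=5/4·5+3/4·5+0·5=10; next y=-3/10·0+1/2·10=5
n=1: y=5, sp=5, e=sp−y=0; I=5, D=e−e_prev=-5; u=5/4·0+3/4·5+0·(-5)=3.75; next y=-3/10·5+1/2·3.75=0.375
n=2: y=0.375, sp=5, e=sp−y=4.625; I=9.625, D=e−e_prev=4.625; u=5/4·4.625+3/4·9.625+0·4.625=13; next y=-3/10·0.375+1/2·13=6.3875
n=3: y=6.3875, sp=5, e=sp−y=-1.3875; I=8.2375, D=e−e_prev=-6.0125; u=5/4·(-1.3875)+3/4·8.2375+0·(-6.0125)=4.44375; next y=-3/10·6.3875+1/2·4.44375=0.305625
n=4: y=0.305625, sp=5, e=sp−y=4.694375; I=12.931875, D=e−e_prev=6.081875; u=5/4·4.694375+3/4·12.931875+0·6.081875=15.566875; next y=-3/10·0.305625+1/2·15.566875=7.69175
n=5: y=7.69175, sp=5, e=sp−y=-2.69175; I=10.240125, D=e−e_prev=-7.386125; u=5/4·(-2.69175)+3/4·10.240125+0·(-7.386125)≈4.315406; next y=-3/10·7.69175+1/2·4.315406≈-0.149822

0 5 10.000 0.000
1 5 3.750 5.000
2 5 13.000 0.375
3 5 4.444 6.388
4 5 15.567 0.306
5 5 4.315 7.692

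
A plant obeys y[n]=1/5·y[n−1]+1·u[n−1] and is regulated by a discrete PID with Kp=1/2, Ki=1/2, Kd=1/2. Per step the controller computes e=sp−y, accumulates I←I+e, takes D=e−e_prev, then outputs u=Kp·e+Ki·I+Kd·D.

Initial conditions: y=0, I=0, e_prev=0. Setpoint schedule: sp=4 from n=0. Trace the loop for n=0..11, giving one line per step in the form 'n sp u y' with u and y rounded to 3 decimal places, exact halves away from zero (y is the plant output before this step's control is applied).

(exact arithmetic carried between steps; '≈' marks a value shown rounded to 6 d.p. or computed from one; I and e_prev carry over from the previous line; the table rounds u and y to 3 d.p., halves away from zero)
n=0: y=0, sp=4, e=sp−y=4; I=4, D=e−e_prev=4; u=1/2·4+1/2·4+1/2·4=6; next y=1/5·0+1·6=6
n=1: y=6, sp=4, e=sp−y=-2; I=2, D=e−e_prev=-6; u=1/2·(-2)+1/2·2+1/2·(-6)=-3; next y=1/5·6+1·(-3)=-1.8
n=2: y=-1.8, sp=4, e=sp−y=5.8; I=7.8, D=e−e_prev=7.8; u=1/2·5.8+1/2·7.8+1/2·7.8=10.7; next y=1/5·(-1.8)+1·10.7=10.34
n=3: y=10.34, sp=4, e=sp−y=-6.34; I=1.46, D=e−e_prev=-12.14; u=1/2·(-6.34)+1/2·1.46+1/2·(-12.14)=-8.51; next y=1/5·10.34+1·(-8.51)=-6.442
n=4: y=-6.442, sp=4, e=sp−y=10.442; I=11.902, D=e−e_prev=16.782; u=1/2·10.442+1/2·11.902+1/2·16.782=19.563; next y=1/5·(-6.442)+1·19.563=18.2746
n=5: y=18.2746, sp=4, e=sp−y=-14.2746; I=-2.3726, D=e−e_prev=-24.7166; u=1/2·(-14.2746)+1/2·(-2.3726)+1/2·(-24.7166)=-20.6819; next y=1/5·18.2746+1·(-20.6819)=-17.02698
n=6: y=-17.02698, sp=4, e=sp−y=21.02698; I=18.65438, D=e−e_prev=35.30158; u=1/2·21.02698+1/2·18.65438+1/2·35.30158=37.49147; next y=1/5·(-17.02698)+1·37.49147=34.086074
n=7: y=34.086074, sp=4, e=sp−y=-30.086074; I=-11.431694, D=e−e_prev=-51.113054; u=1/2·(-30.086074)+1/2·(-11.431694)+1/2·(-51.113054)=-46.315411; next y=1/5·34.086074+1·(-46.315411)≈-39.498196
n=8: y≈-39.498196, sp=4, e=sp−y≈43.498196; I≈32.066502, D=e−e_prev≈73.584270; u=1/2·43.498196+1/2·32.066502+1/2·73.584270≈74.574484; next y=1/5·(-39.498196)+1·74.574484≈66.674845
n=9: y≈66.674845, sp=4, e=sp−y≈-62.674845; I≈-30.608343, D=e−e_prev≈-106.173041; u=1/2·(-62.674845)+1/2·(-30.608343)+1/2·(-106.173041)≈-99.728115; next y=1/5·66.674845+1·(-99.728115)≈-86.393146
n=10: y≈-86.393146, sp=4, e=sp−y≈90.393146; I≈59.784803, D=e−e_prev≈153.067991; u=1/2·90.393146+1/2·59.784803+1/2·153.067991≈151.622969; next y=1/5·(-86.393146)+1·151.622969≈134.344340
n=11: y≈134.344340, sp=4, e=sp−y≈-130.344340; I≈-70.559538, D=e−e_prev≈-220.737486; u=1/2·(-130.344340)+1/2·(-70.559538)+1/2·(-220.737486)≈-210.820682; next y=1/5·134.344340+1·(-210.820682)≈-183.951814

0 4 6.000 0.000
1 4 -3.000 6.000
2 4 10.700 -1.800
3 4 -8.510 10.340
4 4 19.563 -6.442
5 4 -20.682 18.275
6 4 37.491 -17.027
7 4 -46.315 34.086
8 4 74.574 -39.498
9 4 -99.728 66.675
10 4 151.623 -86.393
11 4 -210.821 134.344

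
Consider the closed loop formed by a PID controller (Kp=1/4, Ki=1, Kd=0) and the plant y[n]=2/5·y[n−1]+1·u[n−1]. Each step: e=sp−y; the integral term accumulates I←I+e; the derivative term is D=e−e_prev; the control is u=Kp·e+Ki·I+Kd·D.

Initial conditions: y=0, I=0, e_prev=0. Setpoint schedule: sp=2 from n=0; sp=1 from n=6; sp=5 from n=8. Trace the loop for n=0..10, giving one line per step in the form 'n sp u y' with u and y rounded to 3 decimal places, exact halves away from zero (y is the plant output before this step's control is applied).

(exact arithmetic carried between steps; '≈' marks a value shown rounded to 6 d.p. or computed from one; I and e_prev carry over from the previous line; the table rounds u and y to 3 d.p., halves away from zero)
n=0: y=0, sp=2, e=sp−y=2; I=2, D=e−e_prev=2; u=1/4·2+1·2+0·2=2.5; next y=2/5·0+1·2.5=2.5
n=1: y=2.5, sp=2, e=sp−y=-0.5; I=1.5, D=e−e_prev=-2.5; u=1/4·(-0.5)+1·1.5+0·(-2.5)=1.375; next y=2/5·2.5+1·1.375=2.375
n=2: y=2.375, sp=2, e=sp−y=-0.375; I=1.125, D=e−e_prev=0.125; u=1/4·(-0.375)+1·1.125+0·0.125=1.03125; next y=2/5·2.375+1·1.03125=1.98125
n=3: y=1.98125, sp=2, e=sp−y=0.01875; I=1.14375, D=e−e_prev=0.39375; u=1/4·0.01875+1·1.14375+0·0.39375≈1.148438; next y=2/5·1.98125+1·1.148438≈1.940938
n=4: y≈1.940938, sp=2, e=sp−y≈0.059063; I≈1.202813, D=e−e_prev≈0.040313; u=1/4·0.059063+1·1.202813+0·0.040313≈1.217578; next y=2/5·1.940938+1·1.217578≈1.993953
n=5: y≈1.993953, sp=2, e=sp−y≈0.006047; I≈1.208859, D=e−e_prev≈-0.053016; u=1/4·0.006047+1·1.208859+0·(-0.053016)≈1.210371; next y=2/5·1.993953+1·1.210371≈2.007952
n=6: y≈2.007952, sp=1, e=sp−y≈-1.007952; I≈0.200907, D=e−e_prev≈-1.013999; u=1/4·(-1.007952)+1·0.200907+0·(-1.013999)≈-0.051081; next y=2/5·2.007952+1·(-0.051081)≈0.752100
n=7: y≈0.752100, sp=1, e=sp−y≈0.247900; I≈0.448807, D=e−e_prev≈1.255852; u=1/4·0.247900+1·0.448807+0·1.255852≈0.510782; next y=2/5·0.752100+1·0.510782≈0.811622
n=8: y≈0.811622, sp=5, e=sp−y≈4.188378; I≈4.637185, D=e−e_prev≈3.940478; u=1/4·4.188378+1·4.637185+0·3.940478≈5.684279; next y=2/5·0.811622+1·5.684279≈6.008928
n=9: y≈6.008928, sp=5, e=sp−y≈-1.008928; I≈3.628257, D=e−e_prev≈-5.197306; u=1/4·(-1.008928)+1·3.628257+0·(-5.197306)≈3.376025; next y=2/5·6.008928+1·3.376025≈5.779596
n=10: y≈5.779596, sp=5, e=sp−y≈-0.779596; I≈2.848661, D=e−e_prev≈0.229332; u=1/4·(-0.779596)+1·2.848661+0·0.229332≈2.653762; next y=2/5·5.779596+1·2.653762≈4.965600

0 2 2.500 0.000
1 2 1.375 2.500
2 2 1.031 2.375
3 2 1.148 1.981
4 2 1.218 1.941
5 2 1.210 1.994
6 1 -0.051 2.008
7 1 0.511 0.752
8 5 5.684 0.812
9 5 3.376 6.009
10 5 2.654 5.780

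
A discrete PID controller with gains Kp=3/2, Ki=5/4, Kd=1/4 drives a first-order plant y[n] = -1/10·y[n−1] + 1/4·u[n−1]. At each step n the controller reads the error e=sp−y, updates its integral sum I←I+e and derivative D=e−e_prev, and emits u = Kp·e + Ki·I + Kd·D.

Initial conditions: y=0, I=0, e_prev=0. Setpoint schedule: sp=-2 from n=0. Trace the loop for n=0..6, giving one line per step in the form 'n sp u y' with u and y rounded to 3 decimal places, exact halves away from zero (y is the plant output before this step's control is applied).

0 -2 -6.000 0.000
1 -2 -3.500 -1.500
2 -2 -6.825 -0.725
3 -2 -5.499 -1.634
4 -2 -7.451 -1.211
5 -2 -6.740 -1.742
6 -2 -7.888 -1.511

(exact arithmetic carried between steps; '≈' marks a value shown rounded to 6 d.p. or computed from one; I and e_prev carry over from the previous line; the table rounds u and y to 3 d.p., halves away from zero)
n=0: y=0, sp=-2, e=sp−y=-2; I=-2, D=e−e_prev=-2; u=3/2·(-2)+5/4·(-2)+1/4·(-2)=-6; next y=-1/10·0+1/4·(-6)=-1.5
n=1: y=-1.5, sp=-2, e=sp−y=-0.5; I=-2.5, D=e−e_prev=1.5; u=3/2·(-0.5)+5/4·(-2.5)+1/4·1.5=-3.5; next y=-1/10·(-1.5)+1/4·(-3.5)=-0.725
n=2: y=-0.725, sp=-2, e=sp−y=-1.275; I=-3.775, D=e−e_prev=-0.775; u=3/2·(-1.275)+5/4·(-3.775)+1/4·(-0.775)=-6.825; next y=-1/10·(-0.725)+1/4·(-6.825)=-1.63375
n=3: y=-1.63375, sp=-2, e=sp−y=-0.36625; I=-4.14125, D=e−e_prev=0.90875; u=3/2·(-0.36625)+5/4·(-4.14125)+1/4·0.90875=-5.49875; next y=-1/10·(-1.63375)+1/4·(-5.49875)≈-1.211313
n=4: y≈-1.211313, sp=-2, e=sp−y≈-0.788688; I≈-4.929938, D=e−e_prev≈-0.422438; u=3/2·(-0.788688)+5/4·(-4.929938)+1/4·(-0.422438)≈-7.451063; next y=-1/10·(-1.211313)+1/4·(-7.451063)≈-1.741634
n=5: y≈-1.741634, sp=-2, e=sp−y≈-0.258366; I≈-5.188303, D=e−e_prev≈0.530322; u=3/2·(-0.258366)+5/4·(-5.188303)+1/4·0.530322≈-6.740347; next y=-1/10·(-1.741634)+1/4·(-6.740347)≈-1.510923
n=6: y≈-1.510923, sp=-2, e=sp−y≈-0.489077; I≈-5.677380, D=e−e_prev≈-0.230711; u=3/2·(-0.489077)+5/4·(-5.677380)+1/4·(-0.230711)≈-7.888018; next y=-1/10·(-1.510923)+1/4·(-7.888018)≈-1.820912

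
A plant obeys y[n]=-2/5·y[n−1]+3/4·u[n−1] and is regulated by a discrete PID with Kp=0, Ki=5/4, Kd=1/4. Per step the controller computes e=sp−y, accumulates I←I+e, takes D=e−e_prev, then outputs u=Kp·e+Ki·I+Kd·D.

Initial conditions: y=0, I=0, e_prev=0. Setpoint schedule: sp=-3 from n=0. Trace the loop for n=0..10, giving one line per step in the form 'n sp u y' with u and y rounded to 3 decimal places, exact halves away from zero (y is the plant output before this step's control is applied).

(exact arithmetic carried between steps; '≈' marks a value shown rounded to 6 d.p. or computed from one; I and e_prev carry over from the previous line; the table rounds u and y to 3 d.p., halves away from zero)
n=0: y=0, sp=-3, e=sp−y=-3; I=-3, D=e−e_prev=-3; u=0·(-3)+5/4·(-3)+1/4·(-3)=-4.5; next y=-2/5·0+3/4·(-4.5)=-3.375
n=1: y=-3.375, sp=-3, e=sp−y=0.375; I=-2.625, D=e−e_prev=3.375; u=0·0.375+5/4·(-2.625)+1/4·3.375=-2.4375; next y=-2/5·(-3.375)+3/4·(-2.4375)=-0.478125
n=2: y=-0.478125, sp=-3, e=sp−y=-2.521875; I=-5.146875, D=e−e_prev=-2.896875; u=0·(-2.521875)+5/4·(-5.146875)+1/4·(-2.896875)≈-7.157813; next y=-2/5·(-0.478125)+3/4·(-7.157813)≈-5.177109
n=3: y≈-5.177109, sp=-3, e=sp−y≈2.177109; I≈-2.969766, D=e−e_prev≈4.698984; u=0·2.177109+5/4·(-2.969766)+1/4·4.698984≈-2.537461; next y=-2/5·(-5.177109)+3/4·(-2.537461)≈0.167748
n=4: y≈0.167748, sp=-3, e=sp−y≈-3.167748; I≈-6.137514, D=e−e_prev≈-5.344857; u=0·(-3.167748)+5/4·(-6.137514)+1/4·(-5.344857)≈-9.008106; next y=-2/5·0.167748+3/4·(-9.008106)≈-6.823179
n=5: y≈-6.823179, sp=-3, e=sp−y≈3.823179; I≈-2.314335, D=e−e_prev≈6.990927; u=0·3.823179+5/4·(-2.314335)+1/4·6.990927≈-1.145186; next y=-2/5·(-6.823179)+3/4·(-1.145186)≈1.870382
n=6: y≈1.870382, sp=-3, e=sp−y≈-4.870382; I≈-7.184716, D=e−e_prev≈-8.693561; u=0·(-4.870382)+5/4·(-7.184716)+1/4·(-8.693561)≈-11.154286; next y=-2/5·1.870382+3/4·(-11.154286)≈-9.113867
n=7: y≈-9.113867, sp=-3, e=sp−y≈6.113867; I≈-1.070849, D=e−e_prev≈10.984249; u=0·6.113867+5/4·(-1.070849)+1/4·10.984249≈1.407500; next y=-2/5·(-9.113867)+3/4·1.407500≈4.701172
n=8: y≈4.701172, sp=-3, e=sp−y≈-7.701172; I≈-8.772021, D=e−e_prev≈-13.815039; u=0·(-7.701172)+5/4·(-8.772021)+1/4·(-13.815039)≈-14.418787; next y=-2/5·4.701172+3/4·(-14.418787)≈-12.694559
n=9: y≈-12.694559, sp=-3, e=sp−y≈9.694559; I≈0.922537, D=e−e_prev≈17.395731; u=0·9.694559+5/4·0.922537+1/4·17.395731≈5.502104; next y=-2/5·(-12.694559)+3/4·5.502104≈9.204402
n=10: y≈9.204402, sp=-3, e=sp−y≈-12.204402; I≈-11.281864, D=e−e_prev≈-21.898961; u=0·(-12.204402)+5/4·(-11.281864)+1/4·(-21.898961)≈-19.577071; next y=-2/5·9.204402+3/4·(-19.577071)≈-18.364564

0 -3 -4.500 0.000
1 -3 -2.438 -3.375
2 -3 -7.158 -0.478
3 -3 -2.537 -5.177
4 -3 -9.008 0.168
5 -3 -1.145 -6.823
6 -3 -11.154 1.870
7 -3 1.408 -9.114
8 -3 -14.419 4.701
9 -3 5.502 -12.695
10 -3 -19.577 9.204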